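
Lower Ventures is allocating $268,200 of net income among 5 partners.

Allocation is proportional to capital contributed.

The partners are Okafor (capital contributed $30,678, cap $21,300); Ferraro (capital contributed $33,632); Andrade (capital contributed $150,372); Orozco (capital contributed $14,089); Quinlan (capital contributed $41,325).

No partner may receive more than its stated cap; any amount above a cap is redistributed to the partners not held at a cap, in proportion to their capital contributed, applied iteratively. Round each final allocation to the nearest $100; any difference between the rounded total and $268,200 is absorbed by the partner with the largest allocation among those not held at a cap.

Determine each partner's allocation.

Capital contributed total: 270,096.
Unconstrained shares: Okafor 30,462.65; Ferraro 33,395.91; Andrade 149,316.43; Orozco 13,990.10; Quinlan 41,034.91.
Held at cap: Okafor ($21,300); residual $246,900 reallocated over remaining capital contributed 239,418.
Redistributed shares: Ferraro 34,683.03 → $34,700; Andrade 155,071.24 → $155,100; Orozco 14,529.29 → $14,500; Quinlan 42,616.44 → $42,600.

Okafor: $21,300 · Ferraro: $34,700 · Andrade: $155,100 · Orozco: $14,500 · Quinlan: $42,600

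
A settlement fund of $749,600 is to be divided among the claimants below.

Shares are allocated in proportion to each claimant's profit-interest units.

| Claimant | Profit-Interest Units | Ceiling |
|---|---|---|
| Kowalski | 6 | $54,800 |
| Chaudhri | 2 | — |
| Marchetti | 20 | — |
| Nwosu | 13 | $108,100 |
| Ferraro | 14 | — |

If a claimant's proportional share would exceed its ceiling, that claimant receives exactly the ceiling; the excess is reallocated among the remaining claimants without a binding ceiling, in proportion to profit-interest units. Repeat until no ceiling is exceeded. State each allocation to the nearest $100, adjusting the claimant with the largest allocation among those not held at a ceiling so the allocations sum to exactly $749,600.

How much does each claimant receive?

Profit-interest units total: 55.
Proportional shares (ignoring caps): Kowalski 81,774.55; Chaudhri 27,258.18; Marchetti 272,581.82; Nwosu 177,178.18; Ferraro 190,807.27.
Capped: Kowalski ($54,800), Nwosu ($108,100); balance $586,700 reallocated over remaining profit-interest units 36.
Remaining shares: Chaudhri 32,594.44 → $32,600; Marchetti 325,944.44 → $325,900; Ferraro 228,161.11 → $228,200.

Kowalski: $54,800; Chaudhri: $32,600; Marchetti: $325,900; Nwosu: $108,100; Ferraro: $228,200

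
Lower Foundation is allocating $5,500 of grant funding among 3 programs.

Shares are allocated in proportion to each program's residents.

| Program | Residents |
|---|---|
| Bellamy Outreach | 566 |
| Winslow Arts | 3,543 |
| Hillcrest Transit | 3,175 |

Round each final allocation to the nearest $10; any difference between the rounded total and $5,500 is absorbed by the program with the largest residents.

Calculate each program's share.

Residents total: 566 + 3,543 + 3,175 = 7,284.
Unrounded shares: Bellamy Outreach 427.38; Winslow Arts 2,675.25; Hillcrest Transit 2,397.38.
After rounding ($10): Bellamy Outreach $430; Winslow Arts $2,680; Hillcrest Transit $2,400. Sum = $5,510.
Difference $5,500 − $5,510 = −$10 applied to largest residents (Winslow Arts): Winslow Arts becomes $2,670.

Bellamy Outreach: $430 | Winslow Arts: $2,670 | Hillcrest Transit: $2,400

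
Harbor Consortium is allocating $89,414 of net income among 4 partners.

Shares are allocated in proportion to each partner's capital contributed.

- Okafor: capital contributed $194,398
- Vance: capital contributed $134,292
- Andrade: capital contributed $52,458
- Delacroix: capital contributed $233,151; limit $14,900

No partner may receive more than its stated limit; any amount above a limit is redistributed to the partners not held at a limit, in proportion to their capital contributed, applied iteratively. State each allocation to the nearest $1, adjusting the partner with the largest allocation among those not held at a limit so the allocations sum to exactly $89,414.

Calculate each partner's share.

Okafor: $38,005; Vance: $26,254; Andrade: $10,255; Delacroix: $14,900

Total capital contributed = 614,299.
Pro-rata shares before constraints: Okafor 28,295.51; Vance 19,546.81; Andrade 7,635.499; Delacroix 33,936.18.
Capped: Delacroix ($14,900); balance $74,514 reallocated over remaining capital contributed 381,148.
Redistributed shares: Okafor 38,004.59 → $38,005; Vance 26,253.93 → $26,254; Andrade 10,255.48 → $10,255.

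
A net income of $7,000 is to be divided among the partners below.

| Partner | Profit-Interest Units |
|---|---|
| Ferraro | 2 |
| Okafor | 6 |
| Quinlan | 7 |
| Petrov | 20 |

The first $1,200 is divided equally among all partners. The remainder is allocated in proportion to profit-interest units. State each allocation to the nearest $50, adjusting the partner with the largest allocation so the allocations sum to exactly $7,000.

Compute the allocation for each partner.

Ferraro: $650 · Okafor: $1,300 · Quinlan: $1,450 · Petrov: $3,600

First tranche $1,200 split equally: $300 each.
Remainder $5,800 by profit-interest units (total 35): Ferraro 331.43 → $350; Okafor 994.29 → $1,000; Quinlan 1,160.00 → $1,150; Petrov 3,314.29 → $3,300.
Totals: Ferraro $300 + $350 = $650; Okafor $300 + $1,000 = $1,300; Quinlan $300 + $1,150 = $1,450; Petrov $300 + $3,300 = $3,600.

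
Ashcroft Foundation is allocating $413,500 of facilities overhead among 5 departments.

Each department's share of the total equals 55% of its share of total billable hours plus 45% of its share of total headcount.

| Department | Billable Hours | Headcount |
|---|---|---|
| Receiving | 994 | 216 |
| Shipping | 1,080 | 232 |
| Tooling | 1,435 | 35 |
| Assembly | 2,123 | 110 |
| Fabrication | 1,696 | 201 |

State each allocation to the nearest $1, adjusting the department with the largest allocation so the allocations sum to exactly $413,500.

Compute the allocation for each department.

Totals — billable hours 7,328, headcount 794.
Blended shares (55% billable hours + 45% headcount): Receiving 0.1970; Shipping 0.2125; Tooling 0.1275; Assembly 0.2217; Fabrication 0.2412.
Raw shares: Receiving 81,468.76; Shipping 87,887.40; Tooling 52,737.63; Assembly 91,666.11; Fabrication 99,740.11.
At nearest $1: Receiving $81,469; Shipping $87,887; Tooling $52,738; Assembly $91,666; Fabrication $99,740. Sum = $413,500.
No rounding difference to absorb.

Receiving: $81,469; Shipping: $87,887; Tooling: $52,738; Assembly: $91,666; Fabrication: $99,740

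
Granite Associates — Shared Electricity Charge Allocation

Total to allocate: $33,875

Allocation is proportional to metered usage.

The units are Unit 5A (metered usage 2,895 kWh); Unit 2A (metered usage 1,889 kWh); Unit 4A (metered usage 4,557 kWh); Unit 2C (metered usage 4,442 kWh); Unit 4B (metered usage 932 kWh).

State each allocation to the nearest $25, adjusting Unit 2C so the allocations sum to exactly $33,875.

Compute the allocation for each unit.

Combined metered usage = 14,715.
Proportional shares: Unit 5A 2,895/14,715 × $33,875 = 6,664.50; Unit 2A 1,889/14,715 × $33,875 = 4,348.62; Unit 4A 4,557/14,715 × $33,875 = 10,490.55; Unit 2C 4,442/14,715 × $33,875 = 10,225.81; Unit 4B 932/14,715 × $33,875 = 2,145.53.
After rounding ($25): Unit 5A $6,675; Unit 2A $4,350; Unit 4A $10,500; Unit 2C $10,225; Unit 4B $2,150. Sum = $33,900.
Difference $33,875 − $33,900 = −$25 applied to Unit 2C: Unit 2C becomes $10,200.

Unit 5A: $6,675; Unit 2A: $4,350; Unit 4A: $10,500; Unit 2C: $10,200; Unit 4B: $2,150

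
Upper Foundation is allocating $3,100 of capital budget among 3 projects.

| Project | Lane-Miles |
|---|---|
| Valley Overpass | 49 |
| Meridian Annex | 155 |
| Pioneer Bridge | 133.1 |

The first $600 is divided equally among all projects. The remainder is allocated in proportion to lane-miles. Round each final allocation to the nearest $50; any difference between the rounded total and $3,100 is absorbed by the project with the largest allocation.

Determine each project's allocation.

Valley Overpass: $550; Meridian Annex: $1,350; Pioneer Bridge: $1,200

First tranche $600 split equally: $200 each.
Remainder $2,500 by lane-miles (total 337.1): Valley Overpass 363.39 → $350; Meridian Annex 1,149.51 → $1,150; Pioneer Bridge 987.10 → $1,000.
Totals: Valley Overpass $200 + $350 = $550; Meridian Annex $200 + $1,150 = $1,350; Pioneer Bridge $200 + $1,000 = $1,200.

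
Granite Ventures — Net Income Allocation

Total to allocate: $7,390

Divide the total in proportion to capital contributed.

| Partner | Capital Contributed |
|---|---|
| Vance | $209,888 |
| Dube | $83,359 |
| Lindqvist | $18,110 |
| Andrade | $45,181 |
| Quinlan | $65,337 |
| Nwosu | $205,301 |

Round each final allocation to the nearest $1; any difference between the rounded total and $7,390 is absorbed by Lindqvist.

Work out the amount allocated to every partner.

Sum of capital contributed: 627,176.
Raw shares: Vance 209,888/627,176 × $7,390 = 2,473.11; Dube 83,359/627,176 × $7,390 = 982.22; Lindqvist 18,110/627,176 × $7,390 = 213.39; Andrade 45,181/627,176 × $7,390 = 532.37; Quinlan 65,337/627,176 × $7,390 = 769.86; Nwosu 205,301/627,176 × $7,390 = 2,419.06.
Rounded to nearest $1: Vance $2,473; Dube $982; Lindqvist $213; Andrade $532; Quinlan $770; Nwosu $2,419. Sum = $7,389.
Difference $7,390 − $7,389 = +$1 applied to Lindqvist: Lindqvist becomes $214.

Vance: $2,473; Dube: $982; Lindqvist: $214; Andrade: $532; Quinlan: $770; Nwosu: $2,419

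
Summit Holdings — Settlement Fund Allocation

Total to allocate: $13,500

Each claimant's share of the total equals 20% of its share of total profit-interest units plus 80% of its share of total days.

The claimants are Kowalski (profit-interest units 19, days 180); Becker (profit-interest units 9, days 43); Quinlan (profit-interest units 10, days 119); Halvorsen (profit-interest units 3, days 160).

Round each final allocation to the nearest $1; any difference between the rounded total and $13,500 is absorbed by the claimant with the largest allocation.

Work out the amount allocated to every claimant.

Profit-interest units total 41; days total 502.
Combined weights (20% profit-interest units + 80% days): Kowalski 0.3795; Becker 0.1124; Quinlan 0.2384; Halvorsen 0.2696.
Pro-rata amounts: Kowalski 5,123.73; Becker 1,517.78; Quinlan 3,218.70; Halvorsen 3,639.79.
At nearest $1: Kowalski $5,124; Becker $1,518; Quinlan $3,219; Halvorsen $3,640. Sum = $13,501.
Difference $13,500 − $13,501 = −$1 applied to largest allocation (Kowalski): Kowalski becomes $5,123.

Kowalski: $5,123; Becker: $1,518; Quinlan: $3,219; Halvorsen: $3,640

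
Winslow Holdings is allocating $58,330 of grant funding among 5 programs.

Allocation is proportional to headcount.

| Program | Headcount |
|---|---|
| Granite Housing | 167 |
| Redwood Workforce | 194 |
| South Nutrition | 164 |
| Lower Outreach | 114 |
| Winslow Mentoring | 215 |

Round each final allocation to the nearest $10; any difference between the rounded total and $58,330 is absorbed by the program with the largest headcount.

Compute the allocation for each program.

Granite Housing: $11,410 | Redwood Workforce: $13,250 | South Nutrition: $11,200 | Lower Outreach: $7,790 | Winslow Mentoring: $14,680

Combined headcount = 167 + 194 + 164 + 114 + 215 = 854.
Pro-rata amounts: Granite Housing 11,406.45; Redwood Workforce 13,250.61; South Nutrition 11,201.55; Lower Outreach 7,786.44; Winslow Mentoring 14,684.95.
Rounded to nearest $10: Granite Housing $11,410; Redwood Workforce $13,250; South Nutrition $11,200; Lower Outreach $7,790; Winslow Mentoring $14,680. Sum = $58,330.
Rounded total matches; no reconciliation needed.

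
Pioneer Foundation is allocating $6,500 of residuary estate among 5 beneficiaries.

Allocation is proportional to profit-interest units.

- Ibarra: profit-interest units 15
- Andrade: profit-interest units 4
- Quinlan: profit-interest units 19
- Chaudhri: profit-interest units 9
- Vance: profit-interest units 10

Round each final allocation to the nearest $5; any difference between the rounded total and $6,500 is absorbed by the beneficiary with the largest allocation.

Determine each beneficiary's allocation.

Sum of profit-interest units: 57.
Unrounded shares: Ibarra 15/57 × $6,500 = 1,710.53; Andrade 4/57 × $6,500 = 456.14; Quinlan 19/57 × $6,500 = 2,166.67; Chaudhri 9/57 × $6,500 = 1,026.32; Vance 10/57 × $6,500 = 1,140.35.
After rounding ($5): Ibarra $1,710; Andrade $455; Quinlan $2,165; Chaudhri $1,025; Vance $1,140. Sum = $6,495.
Difference $6,500 − $6,495 = +$5 applied to largest allocation (Quinlan): Quinlan becomes $2,170.

Ibarra: $1,710 | Andrade: $455 | Quinlan: $2,170 | Chaudhri: $1,025 | Vance: $1,140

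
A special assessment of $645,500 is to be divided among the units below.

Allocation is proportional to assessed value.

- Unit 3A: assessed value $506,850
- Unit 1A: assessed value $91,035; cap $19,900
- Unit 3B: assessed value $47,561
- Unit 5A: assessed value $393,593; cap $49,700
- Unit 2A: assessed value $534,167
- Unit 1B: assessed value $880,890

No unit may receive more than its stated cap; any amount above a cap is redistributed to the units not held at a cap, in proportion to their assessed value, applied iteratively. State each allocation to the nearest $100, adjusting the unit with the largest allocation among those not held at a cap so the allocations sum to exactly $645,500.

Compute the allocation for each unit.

Assessed value total: 2,454,096.
Pro-rata shares before constraints: Unit 3A 133,316.58; Unit 1A 23,944.90; Unit 3B 12,509.95; Unit 5A 103,526.63; Unit 2A 140,501.76; Unit 1B 231,700.18.
Held at cap: Unit 1A ($19,900), Unit 5A ($49,700); residual $575,900 reallocated over remaining assessed value 1,969,468.
Shares after redistribution: Unit 3A 148,210.03 → $148,200; Unit 3B 13,907.50 → $13,900; Unit 2A 156,197.90 → $156,200; Unit 1B 257,584.56 → $257,600.

Unit 3A: $148,200 · Unit 1A: $19,900 · Unit 3B: $13,900 · Unit 5A: $49,700 · Unit 2A: $156,200 · Unit 1B: $257,600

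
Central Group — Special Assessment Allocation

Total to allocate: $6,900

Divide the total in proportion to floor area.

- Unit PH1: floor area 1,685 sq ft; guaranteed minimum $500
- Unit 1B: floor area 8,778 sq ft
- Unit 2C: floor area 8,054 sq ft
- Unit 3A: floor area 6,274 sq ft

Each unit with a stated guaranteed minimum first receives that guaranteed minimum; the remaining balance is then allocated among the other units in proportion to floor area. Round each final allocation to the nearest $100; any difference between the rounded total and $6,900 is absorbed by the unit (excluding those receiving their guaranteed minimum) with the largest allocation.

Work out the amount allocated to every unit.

Guaranteed amounts: Unit PH1 $500. Remaining pool $6,400.
Remaining pool split over remaining floor area 23,106: Unit 1B 2,431.37 → $2,400; Unit 2C 2,230.83 → $2,200; Unit 3A 1,737.80 → $1,700.
Rounding difference +$100 applied to Unit 1B → $2,500.

Unit PH1: $500; Unit 1B: $2,500; Unit 2C: $2,200; Unit 3A: $1,700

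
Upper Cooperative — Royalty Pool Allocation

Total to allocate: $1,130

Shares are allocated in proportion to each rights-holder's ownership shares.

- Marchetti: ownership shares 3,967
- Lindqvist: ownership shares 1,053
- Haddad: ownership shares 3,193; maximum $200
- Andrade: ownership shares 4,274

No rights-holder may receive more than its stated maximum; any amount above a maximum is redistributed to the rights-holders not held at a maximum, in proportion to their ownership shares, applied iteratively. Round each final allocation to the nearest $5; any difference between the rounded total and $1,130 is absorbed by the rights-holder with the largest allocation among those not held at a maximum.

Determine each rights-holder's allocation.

Marchetti: $395 · Lindqvist: $105 · Haddad: $200 · Andrade: $430

Sum of ownership shares: 12,487.
Proportional shares (ignoring caps): Marchetti 358.99; Lindqvist 95.29; Haddad 288.95; Andrade 386.77.
Held at cap: Haddad ($200); residual $930 reallocated over remaining ownership shares 9,294.
Remaining shares: Marchetti 396.96 → $395; Lindqvist 105.37 → $105; Andrade 427.68 → $430.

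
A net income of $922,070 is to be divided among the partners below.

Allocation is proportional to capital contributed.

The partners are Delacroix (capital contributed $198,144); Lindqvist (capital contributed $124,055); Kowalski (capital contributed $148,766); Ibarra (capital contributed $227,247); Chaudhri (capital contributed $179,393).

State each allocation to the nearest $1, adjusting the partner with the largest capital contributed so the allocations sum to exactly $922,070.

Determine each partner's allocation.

Combined capital contributed = 198,144 + 124,055 + 148,766 + 227,247 + 179,393 = 877,605.
Unrounded shares: Delacroix 208,183.22; Lindqvist 130,340.41; Kowalski 156,303.42; Ibarra 238,760.77; Chaudhri 188,482.18.
After rounding ($1): Delacroix $208,183; Lindqvist $130,340; Kowalski $156,303; Ibarra $238,761; Chaudhri $188,482. Sum = $922,069.
Difference $922,070 − $922,069 = +$1 applied to largest capital contributed (Ibarra): Ibarra becomes $238,762.

Delacroix: $208,183; Lindqvist: $130,340; Kowalski: $156,303; Ibarra: $238,762; Chaudhri: $188,482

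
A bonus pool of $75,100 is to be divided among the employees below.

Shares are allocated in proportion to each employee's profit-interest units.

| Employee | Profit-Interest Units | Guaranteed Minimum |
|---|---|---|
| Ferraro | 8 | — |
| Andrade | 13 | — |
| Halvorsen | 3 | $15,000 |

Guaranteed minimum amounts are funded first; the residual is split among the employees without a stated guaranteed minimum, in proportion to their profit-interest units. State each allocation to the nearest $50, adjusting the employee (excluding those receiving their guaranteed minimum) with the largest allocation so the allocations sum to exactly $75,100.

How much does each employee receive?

Ferraro: $22,900; Andrade: $37,200; Halvorsen: $15,000

Minimums first: Halvorsen $15,000. Residual $60,100.
Residual split over remaining profit-interest units 21: Ferraro 22,895.24 → $22,900; Andrade 37,204.76 → $37,200.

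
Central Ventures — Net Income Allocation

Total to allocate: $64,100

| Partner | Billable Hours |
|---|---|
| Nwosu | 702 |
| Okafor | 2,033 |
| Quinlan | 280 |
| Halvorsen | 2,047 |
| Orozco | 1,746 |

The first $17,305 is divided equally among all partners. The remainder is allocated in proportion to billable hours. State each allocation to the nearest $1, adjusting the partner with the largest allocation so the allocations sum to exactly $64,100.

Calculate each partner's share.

Nwosu: $8,286 | Okafor: $17,435 | Quinlan: $5,386 | Halvorsen: $17,531 | Orozco: $15,462

$17,305 shared equally gives $3,461 per partner.
Remainder $46,795 by billable hours (total 6,808): Nwosu 4,825.22 → $4,825; Okafor 13,973.89 → $13,974; Quinlan 1,924.59 → $1,925; Halvorsen 14,070.12 → $14,070; Orozco 12,001.19 → $12,001.
Totals: Nwosu $3,461 + $4,825 = $8,286; Okafor $3,461 + $13,974 = $17,435; Quinlan $3,461 + $1,925 = $5,386; Halvorsen $3,461 + $14,070 = $17,531; Orozco $3,461 + $12,001 = $15,462.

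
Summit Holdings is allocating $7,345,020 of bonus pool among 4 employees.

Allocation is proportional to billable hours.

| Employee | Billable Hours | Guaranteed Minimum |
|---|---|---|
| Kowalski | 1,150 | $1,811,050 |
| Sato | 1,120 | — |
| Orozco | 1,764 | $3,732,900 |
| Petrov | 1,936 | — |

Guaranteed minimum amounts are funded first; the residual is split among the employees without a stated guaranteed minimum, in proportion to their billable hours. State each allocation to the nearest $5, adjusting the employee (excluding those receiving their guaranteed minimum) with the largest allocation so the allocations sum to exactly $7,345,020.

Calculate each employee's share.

Guaranteed amounts: Kowalski $1,811,050; Orozco $3,732,900. Remaining pool $1,801,070.
Remaining pool split over remaining billable hours 3,056: Sato 660,078.01 → $660,080; Petrov 1,140,991.99 → $1,140,990.

Kowalski: $1,811,050; Sato: $660,080; Orozco: $3,732,900; Petrov: $1,140,990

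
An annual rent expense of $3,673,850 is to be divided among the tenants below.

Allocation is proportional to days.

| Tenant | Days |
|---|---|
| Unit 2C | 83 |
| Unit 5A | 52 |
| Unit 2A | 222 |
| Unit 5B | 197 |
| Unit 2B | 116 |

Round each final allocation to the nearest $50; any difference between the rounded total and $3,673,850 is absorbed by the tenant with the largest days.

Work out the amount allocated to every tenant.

Unit 2C: $455,100 · Unit 5A: $285,150 · Unit 2A: $1,217,350 · Unit 5B: $1,080,200 · Unit 2B: $636,050

Total days = 83 + 52 + 222 + 197 + 116 = 670.
Unrounded shares: Unit 2C 455,118.73; Unit 5A 285,134.63; Unit 2A 1,217,305.52; Unit 5B 1,080,221.57; Unit 2B 636,069.55.
At nearest $50: Unit 2C $455,100; Unit 5A $285,150; Unit 2A $1,217,300; Unit 5B $1,080,200; Unit 2B $636,050. Sum = $3,673,800.
Difference $3,673,850 − $3,673,800 = +$50 applied to largest days (Unit 2A): Unit 2A becomes $1,217,350.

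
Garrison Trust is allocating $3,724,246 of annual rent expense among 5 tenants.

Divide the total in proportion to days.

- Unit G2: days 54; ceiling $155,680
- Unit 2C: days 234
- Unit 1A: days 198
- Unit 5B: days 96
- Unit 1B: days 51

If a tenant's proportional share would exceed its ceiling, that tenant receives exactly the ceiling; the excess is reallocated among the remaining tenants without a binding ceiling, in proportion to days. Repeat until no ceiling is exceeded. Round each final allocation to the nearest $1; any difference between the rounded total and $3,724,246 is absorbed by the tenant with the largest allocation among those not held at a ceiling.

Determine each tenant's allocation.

Combined days = 633.
Unconstrained shares: Unit G2 317,708.19; Unit 2C 1,376,735.49; Unit 1A 1,164,930.03; Unit 5B 564,814.56; Unit 1B 300,057.73.
Held at cap: Unit G2 ($155,680); remaining pool $3,568,566 reallocated over remaining days 579.
Remaining shares: Unit 2C 1,442,218.38 → $1,442,218; Unit 1A 1,220,338.63 → $1,220,339; Unit 5B 591,679.34 → $591,679; Unit 1B 314,329.65 → $314,330.

Unit G2: $155,680; Unit 2C: $1,442,218; Unit 1A: $1,220,339; Unit 5B: $591,679; Unit 1B: $314,330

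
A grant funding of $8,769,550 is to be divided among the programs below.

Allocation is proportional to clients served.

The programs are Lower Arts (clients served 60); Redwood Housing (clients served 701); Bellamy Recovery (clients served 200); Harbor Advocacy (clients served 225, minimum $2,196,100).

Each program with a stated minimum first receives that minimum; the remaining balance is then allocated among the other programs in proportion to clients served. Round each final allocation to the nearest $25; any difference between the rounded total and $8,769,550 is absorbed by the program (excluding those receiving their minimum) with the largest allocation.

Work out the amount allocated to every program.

Lower Arts: $410,425 | Redwood Housing: $4,794,975 | Bellamy Recovery: $1,368,050 | Harbor Advocacy: $2,196,100

Guaranteed amounts: Harbor Advocacy $2,196,100. Remaining pool $6,573,450.
Remaining pool split over remaining clients served 961: Lower Arts 410,413.11 → $410,425; Redwood Housing 4,794,993.18 → $4,795,000; Bellamy Recovery 1,368,043.70 → $1,368,050.
Rounding difference −$25 applied to Redwood Housing → $4,794,975.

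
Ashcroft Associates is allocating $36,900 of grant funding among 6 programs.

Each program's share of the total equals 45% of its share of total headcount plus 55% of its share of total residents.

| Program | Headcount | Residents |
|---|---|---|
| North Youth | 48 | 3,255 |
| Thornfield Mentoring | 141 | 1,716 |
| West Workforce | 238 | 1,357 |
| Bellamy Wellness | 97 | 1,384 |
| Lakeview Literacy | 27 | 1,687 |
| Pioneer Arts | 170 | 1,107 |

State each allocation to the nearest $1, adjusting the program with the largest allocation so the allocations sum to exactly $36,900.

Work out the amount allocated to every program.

North Youth: $7,393 | Thornfield Mentoring: $6,562 | West Workforce: $8,102 | Bellamy Wellness: $4,908 | Lakeview Literacy: $3,881 | Pioneer Arts: $6,054

Totals — headcount 721, residents 10,506.
Blended shares (45% headcount + 55% residents): North Youth 0.2004; Thornfield Mentoring 0.1778; West Workforce 0.2196; Bellamy Wellness 0.1330; Lakeview Literacy 0.1052; Pioneer Arts 0.1641.
Unrounded shares: North Youth 7,393.32; Thornfield Mentoring 6,562.19; West Workforce 8,102.65; Bellamy Wellness 4,907.51; Lakeview Literacy 3,880.69; Pioneer Arts 6,053.64.
After rounding ($1): North Youth $7,393; Thornfield Mentoring $6,562; West Workforce $8,103; Bellamy Wellness $4,908; Lakeview Literacy $3,881; Pioneer Arts $6,054. Sum = $36,901.
Difference $36,900 − $36,901 = −$1 applied to largest allocation (West Workforce): West Workforce becomes $8,102.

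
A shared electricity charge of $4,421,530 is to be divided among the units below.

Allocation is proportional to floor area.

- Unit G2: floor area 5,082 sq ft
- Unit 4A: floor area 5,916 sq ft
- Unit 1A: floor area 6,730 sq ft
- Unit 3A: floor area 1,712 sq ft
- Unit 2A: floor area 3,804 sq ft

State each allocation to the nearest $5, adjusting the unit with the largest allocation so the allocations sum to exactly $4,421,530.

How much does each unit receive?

Combined floor area = 23,244.
Unrounded shares: Unit G2 5,082/23,244 × $4,421,530 = 966,710.35; Unit 4A 5,916/23,244 × $4,421,530 = 1,125,355.85; Unit 1A 6,730/23,244 × $4,421,530 = 1,280,196.91; Unit 3A 1,712/23,244 × $4,421,530 = 325,660.79; Unit 2A 3,804/23,244 × $4,421,530 = 723,606.10.
At nearest $5: Unit G2 $966,710; Unit 4A $1,125,355; Unit 1A $1,280,195; Unit 3A $325,660; Unit 2A $723,605. Sum = $4,421,525.
Difference $4,421,530 − $4,421,525 = +$5 applied to largest allocation (Unit 1A): Unit 1A becomes $1,280,200.

Unit G2: $966,710; Unit 4A: $1,125,355; Unit 1A: $1,280,200; Unit 3A: $325,660; Unit 2A: $723,605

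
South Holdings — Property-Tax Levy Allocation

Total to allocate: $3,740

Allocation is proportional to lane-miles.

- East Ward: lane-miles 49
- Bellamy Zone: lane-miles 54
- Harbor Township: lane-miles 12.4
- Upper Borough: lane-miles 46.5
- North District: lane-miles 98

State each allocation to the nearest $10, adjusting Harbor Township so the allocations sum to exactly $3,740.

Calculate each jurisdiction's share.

Combined lane-miles = 259.9.
Unrounded shares: East Ward 49/259.9 × $3,740 = 705.12; Bellamy Zone 54/259.9 × $3,740 = 777.07; Harbor Township 12.4/259.9 × $3,740 = 178.44; Upper Borough 46.5/259.9 × $3,740 = 669.14; North District 98/259.9 × $3,740 = 1,410.23.
At nearest $10: East Ward $710; Bellamy Zone $780; Harbor Township $180; Upper Borough $670; North District $1,410. Sum = $3,750.
Difference $3,740 − $3,750 = −$10 applied to Harbor Township: Harbor Township becomes $170.

East Ward: $710 · Bellamy Zone: $780 · Harbor Township: $170 · Upper Borough: $670 · North District: $1,410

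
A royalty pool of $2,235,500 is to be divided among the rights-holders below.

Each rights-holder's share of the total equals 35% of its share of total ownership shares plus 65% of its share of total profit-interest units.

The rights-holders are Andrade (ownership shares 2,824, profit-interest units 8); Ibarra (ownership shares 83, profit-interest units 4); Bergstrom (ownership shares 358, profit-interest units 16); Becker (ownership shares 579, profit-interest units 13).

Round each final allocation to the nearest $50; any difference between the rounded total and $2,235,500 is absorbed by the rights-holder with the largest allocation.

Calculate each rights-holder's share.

Andrade: $858,350; Ibarra: $158,650; Bergstrom: $639,900; Becker: $578,600

Totals — ownership shares 3,844, profit-interest units 41.
Blended shares (35% ownership shares + 65% profit-interest units): Andrade 0.3840; Ibarra 0.0710; Bergstrom 0.2863; Becker 0.2588.
Proportional shares: Andrade 858,336.45; Ibarra 158,657.61; Bergstrom 639,922.58; Becker 578,583.35.
Rounded to nearest $50: Andrade $858,350; Ibarra $158,650; Bergstrom $639,900; Becker $578,600. Sum = $2,235,500.
Rounded total matches; no reconciliation needed.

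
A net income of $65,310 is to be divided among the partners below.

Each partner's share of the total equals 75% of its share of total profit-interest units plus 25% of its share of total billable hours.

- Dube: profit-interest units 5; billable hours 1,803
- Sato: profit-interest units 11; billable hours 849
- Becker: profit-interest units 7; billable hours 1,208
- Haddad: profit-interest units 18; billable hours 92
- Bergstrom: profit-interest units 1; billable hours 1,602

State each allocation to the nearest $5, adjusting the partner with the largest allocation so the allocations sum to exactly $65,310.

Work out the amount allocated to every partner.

Profit-interest units total 42; billable hours total 5,554.
Composite weights (75% profit-interest units + 25% billable hours): Dube 0.1704; Sato 0.2346; Becker 0.1794; Haddad 0.3256; Bergstrom 0.0900.
Proportional shares: Dube 11,131.66; Sato 15,324.62; Becker 11,715.00; Haddad 21,262.96; Bergstrom 5,875.77.
At nearest $5: Dube $11,130; Sato $15,325; Becker $11,715; Haddad $21,265; Bergstrom $5,875. Sum = $65,310.
Sum already equals the total — no adjustment.

Dube: $11,130 | Sato: $15,325 | Becker: $11,715 | Haddad: $21,265 | Bergstrom: $5,875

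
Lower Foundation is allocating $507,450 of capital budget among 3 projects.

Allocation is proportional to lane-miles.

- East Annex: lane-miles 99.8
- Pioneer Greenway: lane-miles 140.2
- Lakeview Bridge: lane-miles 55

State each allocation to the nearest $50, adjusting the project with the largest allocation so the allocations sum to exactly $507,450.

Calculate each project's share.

Total lane-miles = 295.
Raw shares: East Annex 99.8/295 × $507,450 = 171,672.92; Pioneer Greenway 140.2/295 × $507,450 = 241,167.76; Lakeview Bridge 55/295 × $507,450 = 94,609.32.
Rounded to nearest $50: East Annex $171,650; Pioneer Greenway $241,150; Lakeview Bridge $94,600. Sum = $507,400.
Difference $507,450 − $507,400 = +$50 applied to largest allocation (Pioneer Greenway): Pioneer Greenway becomes $241,200.

East Annex: $171,650 | Pioneer Greenway: $241,200 | Lakeview Bridge: $94,600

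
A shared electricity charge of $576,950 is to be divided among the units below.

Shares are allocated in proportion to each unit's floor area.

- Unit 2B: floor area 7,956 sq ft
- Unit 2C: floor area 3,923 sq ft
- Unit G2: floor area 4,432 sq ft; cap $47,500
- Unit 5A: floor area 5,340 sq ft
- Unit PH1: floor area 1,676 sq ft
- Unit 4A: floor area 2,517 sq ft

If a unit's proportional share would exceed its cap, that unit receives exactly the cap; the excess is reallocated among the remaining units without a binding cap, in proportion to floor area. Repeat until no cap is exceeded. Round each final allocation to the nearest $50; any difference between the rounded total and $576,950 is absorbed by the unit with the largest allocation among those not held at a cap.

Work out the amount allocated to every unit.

Floor area total: 25,844.
Proportional shares (ignoring caps): Unit 2B 177,612.37; Unit 2C 87,578.35; Unit G2 98,941.43; Unit 5A 119,211.93; Unit PH1 37,415.58; Unit 4A 56,190.34.
Capped: Unit G2 ($47,500); residual $529,450 reallocated over remaining floor area 21,412.
Redistributed shares: Unit 2B 196,726.33 → $196,750; Unit 2C 97,003.19 → $97,000; Unit 5A 132,041.05 → $132,050; Unit PH1 41,442.10 → $41,450; Unit 4A 62,237.33 → $62,250.
Rounding difference −$50 applied to Unit 2B → $196,700.

Unit 2B: $196,700; Unit 2C: $97,000; Unit G2: $47,500; Unit 5A: $132,050; Unit PH1: $41,450; Unit 4A: $62,250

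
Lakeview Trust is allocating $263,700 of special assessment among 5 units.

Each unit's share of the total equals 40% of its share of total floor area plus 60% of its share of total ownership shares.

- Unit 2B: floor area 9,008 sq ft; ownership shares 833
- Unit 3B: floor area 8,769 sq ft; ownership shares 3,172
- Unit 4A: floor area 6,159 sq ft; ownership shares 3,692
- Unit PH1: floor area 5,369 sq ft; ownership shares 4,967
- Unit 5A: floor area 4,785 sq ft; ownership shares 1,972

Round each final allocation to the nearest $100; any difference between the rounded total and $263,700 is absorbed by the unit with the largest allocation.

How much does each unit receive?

Totals — floor area 34,090, ownership shares 14,636.
Composite weights (40% floor area + 60% ownership shares): Unit 2B 0.1398; Unit 3B 0.2329; Unit 4A 0.2236; Unit PH1 0.2666; Unit 5A 0.1370.
Proportional shares: Unit 2B 36,877.22; Unit 3B 61,423.08; Unit 4A 58,968.69; Unit PH1 70,307.47; Unit 5A 36,123.54.
At nearest $100: Unit 2B $36,900; Unit 3B $61,400; Unit 4A $59,000; Unit PH1 $70,300; Unit 5A $36,100. Sum = $263,700.
Rounded total matches; no reconciliation needed.

Unit 2B: $36,900 · Unit 3B: $61,400 · Unit 4A: $59,000 · Unit PH1: $70,300 · Unit 5A: $36,100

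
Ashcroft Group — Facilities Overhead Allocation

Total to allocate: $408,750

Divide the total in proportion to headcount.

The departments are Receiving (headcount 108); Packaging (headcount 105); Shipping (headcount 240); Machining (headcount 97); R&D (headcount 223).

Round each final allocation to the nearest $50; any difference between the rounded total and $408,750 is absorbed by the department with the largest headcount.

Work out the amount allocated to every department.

Combined headcount = 773.
Raw shares: Receiving 108/773 × $408,750 = 57,108.67; Packaging 105/773 × $408,750 = 55,522.32; Shipping 240/773 × $408,750 = 126,908.15; Machining 97/773 × $408,750 = 51,292.04; R&D 223/773 × $408,750 = 117,918.82.
After rounding ($50): Receiving $57,100; Packaging $55,500; Shipping $126,900; Machining $51,300; R&D $117,900. Sum = $408,700.
Difference $408,750 − $408,700 = +$50 applied to largest headcount (Shipping): Shipping becomes $126,950.

Receiving: $57,100 · Packaging: $55,500 · Shipping: $126,950 · Machining: $51,300 · R&D: $117,900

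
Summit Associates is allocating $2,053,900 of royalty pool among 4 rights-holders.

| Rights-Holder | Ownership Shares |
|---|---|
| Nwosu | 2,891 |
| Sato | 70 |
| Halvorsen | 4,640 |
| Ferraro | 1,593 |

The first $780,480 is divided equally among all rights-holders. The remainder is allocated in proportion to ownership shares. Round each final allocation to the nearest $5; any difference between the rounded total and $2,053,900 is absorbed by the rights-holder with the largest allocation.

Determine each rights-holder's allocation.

$780,480 shared equally gives $195,120 per rights-holder.
Remainder $1,273,420 by ownership shares (total 9,194): Nwosu 400,419.54 → $400,420; Sato 9,695.39 → $9,695; Halvorsen 642,665.74 → $642,665; Ferraro 220,639.34 → $220,640.
Totals: Nwosu $195,120 + $400,420 = $595,540; Sato $195,120 + $9,695 = $204,815; Halvorsen $195,120 + $642,665 = $837,785; Ferraro $195,120 + $220,640 = $415,760.

Nwosu: $595,540 · Sato: $204,815 · Halvorsen: $837,785 · Ferraro: $415,760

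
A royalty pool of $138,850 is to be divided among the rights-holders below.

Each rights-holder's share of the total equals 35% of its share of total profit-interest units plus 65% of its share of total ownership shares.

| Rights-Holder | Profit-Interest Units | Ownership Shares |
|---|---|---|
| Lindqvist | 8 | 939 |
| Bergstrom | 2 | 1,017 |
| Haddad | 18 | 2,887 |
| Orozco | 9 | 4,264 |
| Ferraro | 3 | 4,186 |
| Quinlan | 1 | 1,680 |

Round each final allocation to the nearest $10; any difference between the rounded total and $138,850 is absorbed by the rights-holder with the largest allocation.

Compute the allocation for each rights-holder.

Lindqvist: $15,140 | Bergstrom: $8,500 | Haddad: $38,740 | Orozco: $36,370 | Ferraro: $28,790 | Quinlan: $11,310

Profit-interest units total 41; ownership shares total 14,973.
Composite weights (35% profit-interest units + 65% ownership shares): Lindqvist 0.1091; Bergstrom 0.0612; Haddad 0.2790; Orozco 0.2619; Ferraro 0.2073; Quinlan 0.0815.
Proportional shares: Lindqvist 15,142.43; Bergstrom 8,500.76; Haddad 38,737.41; Orozco 36,369.78; Ferraro 28,787.80; Quinlan 11,311.81.
At nearest $10: Lindqvist $15,140; Bergstrom $8,500; Haddad $38,740; Orozco $36,370; Ferraro $28,790; Quinlan $11,310. Sum = $138,850.
No rounding difference to absorb.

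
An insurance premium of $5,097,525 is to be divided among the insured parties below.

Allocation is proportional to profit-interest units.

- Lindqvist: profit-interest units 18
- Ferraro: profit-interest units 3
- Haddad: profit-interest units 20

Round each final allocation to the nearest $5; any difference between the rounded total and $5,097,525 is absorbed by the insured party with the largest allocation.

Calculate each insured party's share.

Lindqvist: $2,237,940; Ferraro: $372,990; Haddad: $2,486,595

Sum of profit-interest units: 41.
Proportional shares: Lindqvist 18/41 × $5,097,525 = 2,237,937.80; Ferraro 3/41 × $5,097,525 = 372,989.63; Haddad 20/41 × $5,097,525 = 2,486,597.56.
After rounding ($5): Lindqvist $2,237,940; Ferraro $372,990; Haddad $2,486,600. Sum = $5,097,530.
Difference $5,097,525 − $5,097,530 = −$5 applied to largest allocation (Haddad): Haddad becomes $2,486,595.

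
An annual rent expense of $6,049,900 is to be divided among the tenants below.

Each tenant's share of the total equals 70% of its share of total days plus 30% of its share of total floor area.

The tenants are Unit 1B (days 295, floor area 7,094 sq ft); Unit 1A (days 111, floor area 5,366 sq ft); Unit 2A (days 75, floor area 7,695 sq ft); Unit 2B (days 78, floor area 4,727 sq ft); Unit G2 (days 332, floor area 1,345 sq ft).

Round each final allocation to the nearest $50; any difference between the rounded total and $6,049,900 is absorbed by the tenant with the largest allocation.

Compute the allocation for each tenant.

Totals — days 891, floor area 26,227.
Blended shares (70% days + 30% floor area): Unit 1B 0.3129; Unit 1A 0.1486; Unit 2A 0.1469; Unit 2B 0.1153; Unit G2 0.2762.
Unrounded shares: Unit 1B 1,893,058.78; Unit 1A 898,923.68; Unit 2A 888,987.66; Unit 2B 697,854.12; Unit G2 1,671,075.77.
Rounded to nearest $50: Unit 1B $1,893,050; Unit 1A $898,900; Unit 2A $889,000; Unit 2B $697,850; Unit G2 $1,671,100. Sum = $6,049,900.
Sum already equals the total — no adjustment.

Unit 1B: $1,893,050 | Unit 1A: $898,900 | Unit 2A: $889,000 | Unit 2B: $697,850 | Unit G2: $1,671,100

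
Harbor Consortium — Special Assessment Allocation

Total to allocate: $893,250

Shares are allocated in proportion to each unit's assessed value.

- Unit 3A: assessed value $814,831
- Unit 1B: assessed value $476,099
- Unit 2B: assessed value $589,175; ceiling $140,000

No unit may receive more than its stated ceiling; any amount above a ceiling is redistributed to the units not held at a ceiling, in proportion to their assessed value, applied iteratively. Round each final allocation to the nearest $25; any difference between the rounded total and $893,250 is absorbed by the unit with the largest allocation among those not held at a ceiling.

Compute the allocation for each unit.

Combined assessed value = 1,880,105.
Proportional shares (ignoring caps): Unit 3A 387,131.46; Unit 1B 226,197.70; Unit 2B 279,920.84.
Cap binds for Unit 2B ($140,000); balance $753,250 reallocated over remaining assessed value 1,290,930.
Shares after redistribution: Unit 3A 475,449.06 → $475,450; Unit 1B 277,800.94 → $277,800.

Unit 3A: $475,450 · Unit 1B: $277,800 · Unit 2B: $140,000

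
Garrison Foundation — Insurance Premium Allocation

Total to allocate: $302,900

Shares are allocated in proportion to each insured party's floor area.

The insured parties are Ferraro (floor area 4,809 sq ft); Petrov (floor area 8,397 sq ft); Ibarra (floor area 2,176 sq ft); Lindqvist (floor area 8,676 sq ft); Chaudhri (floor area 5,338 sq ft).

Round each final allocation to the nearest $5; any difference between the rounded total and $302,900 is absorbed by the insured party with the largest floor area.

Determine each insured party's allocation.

Total floor area = 29,396.
Unrounded shares: Ferraro 4,809/29,396 × $302,900 = 49,552.53; Petrov 8,397/29,396 × $302,900 = 86,523.72; Ibarra 2,176/29,396 × $302,900 = 22,421.77; Lindqvist 8,676/29,396 × $302,900 = 89,398.57; Chaudhri 5,338/29,396 × $302,900 = 55,003.41.
At nearest $5: Ferraro $49,555; Petrov $86,525; Ibarra $22,420; Lindqvist $89,400; Chaudhri $55,005. Sum = $302,905.
Difference $302,900 − $302,905 = −$5 applied to largest floor area (Lindqvist): Lindqvist becomes $89,395.

Ferraro: $49,555 | Petrov: $86,525 | Ibarra: $22,420 | Lindqvist: $89,395 | Chaudhri: $55,005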